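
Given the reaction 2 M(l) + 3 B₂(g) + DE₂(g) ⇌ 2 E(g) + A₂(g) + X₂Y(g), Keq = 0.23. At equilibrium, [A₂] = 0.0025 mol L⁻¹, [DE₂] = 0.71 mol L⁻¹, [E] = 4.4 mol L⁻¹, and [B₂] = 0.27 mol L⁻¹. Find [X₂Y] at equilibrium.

(M is a pure liquid — omitted from Keq.)
At equilibrium, Keq = [E]²·[A₂]·[X₂Y] / ([B₂]³·[DE₂]) = 0.23.
(4.4)²·(0.0025)·([X₂Y]) / ((0.27)³·(0.71)) = 0.23
[X₂Y] = 0.0664 = 0.066 mol L⁻¹

[X₂Y] = 0.066 mol L⁻¹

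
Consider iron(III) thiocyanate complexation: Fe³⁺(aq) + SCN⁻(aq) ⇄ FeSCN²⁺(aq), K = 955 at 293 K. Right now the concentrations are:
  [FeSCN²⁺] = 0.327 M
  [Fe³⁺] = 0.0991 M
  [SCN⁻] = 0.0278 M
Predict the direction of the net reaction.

forward (toward products)

Q = [FeSCN²⁺] / ([Fe³⁺]·[SCN⁻]) = (0.327) / ((0.0991)·(0.0278)) = 119
Q = 119 < K = 955, so the forward reaction proceeds.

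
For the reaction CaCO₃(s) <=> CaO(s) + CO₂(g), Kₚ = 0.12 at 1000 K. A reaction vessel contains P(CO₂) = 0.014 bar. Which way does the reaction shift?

(CaCO₃, CaO are pure solids — omitted from Qₚ.)
Qₚ = P(CO₂) = 0.014
Qₚ = 0.014 < Kₚ = 0.12, so the forward reaction proceeds.

forward (toward products)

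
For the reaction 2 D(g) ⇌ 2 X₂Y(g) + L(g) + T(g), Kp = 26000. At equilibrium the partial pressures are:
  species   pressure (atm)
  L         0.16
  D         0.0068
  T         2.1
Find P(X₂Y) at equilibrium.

At equilibrium, Kp = P(X₂Y)²·P(L)·P(T) / P(D)² = 26000.
(P(X₂Y))²·(0.16)·(2.1) / (0.0068)² = 26000
P(X₂Y)² = 3.58 ⇒ P(X₂Y) = 1.9 atm

P(X₂Y) = 1.9 atm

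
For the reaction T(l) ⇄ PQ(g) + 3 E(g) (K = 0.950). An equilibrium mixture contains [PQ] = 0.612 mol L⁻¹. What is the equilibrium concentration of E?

(T is a pure liquid — omitted from K.)
At equilibrium, K = [PQ]·[E]³ = 0.950.
(0.612)·([E])³ = 0.950
[E]³ = 1.55 ⇒ [E] = 1.16 mol L⁻¹

[E] = 1.16 mol L⁻¹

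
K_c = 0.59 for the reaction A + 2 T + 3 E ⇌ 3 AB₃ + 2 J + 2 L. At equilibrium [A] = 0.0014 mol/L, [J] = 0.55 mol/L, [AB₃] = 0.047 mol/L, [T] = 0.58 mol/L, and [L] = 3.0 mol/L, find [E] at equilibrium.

[E] = 1.0 mol/L

At equilibrium, K_c = [AB₃]³·[J]²·[L]² / ([A]·[T]²·[E]³) = 0.59.
(0.047)³·(0.55)²·(3.0)² / ((0.0014)·(0.58)²·([E])³) = 0.59
[E]³ = 1.02 ⇒ [E] = 1.0 mol/L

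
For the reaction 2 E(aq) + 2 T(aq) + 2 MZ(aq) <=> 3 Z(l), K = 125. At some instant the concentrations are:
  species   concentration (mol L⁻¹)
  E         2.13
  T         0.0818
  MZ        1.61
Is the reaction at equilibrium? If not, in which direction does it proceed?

toward products

(Z is a pure liquid — omitted from Q.)
Q = 1 / ([E]²·[T]²·[MZ]²) = 1 / ((2.13)²·(0.0818)²·(1.61)²) = 12.7
Q = 12.7 < K = 125, so the forward reaction proceeds.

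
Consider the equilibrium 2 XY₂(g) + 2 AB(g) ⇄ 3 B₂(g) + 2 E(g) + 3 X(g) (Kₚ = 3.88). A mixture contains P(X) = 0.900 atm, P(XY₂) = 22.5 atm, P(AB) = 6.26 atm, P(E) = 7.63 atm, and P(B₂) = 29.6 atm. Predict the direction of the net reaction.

Qₚ = P(B₂)³·P(E)²·P(X)³ / (P(XY₂)²·P(AB)²) = (29.6)³·(7.63)²·(0.900)³ / ((22.5)²·(6.26)²) = 55.5
Qₚ = 55.5 > Kₚ = 3.88, so the reverse reaction proceeds.

toward reactants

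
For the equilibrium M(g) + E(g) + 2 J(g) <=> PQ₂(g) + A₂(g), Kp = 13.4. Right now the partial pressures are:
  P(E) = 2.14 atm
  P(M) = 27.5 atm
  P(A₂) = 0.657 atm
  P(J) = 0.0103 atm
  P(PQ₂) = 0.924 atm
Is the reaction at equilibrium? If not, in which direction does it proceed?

in the reverse direction

Qp = P(PQ₂)·P(A₂) / (P(M)·P(E)·P(J)²) = (0.924)·(0.657) / ((27.5)·(2.14)·(0.0103)²) = 97.2
Qp = 97.2 > Kp = 13.4, so the reverse reaction proceeds.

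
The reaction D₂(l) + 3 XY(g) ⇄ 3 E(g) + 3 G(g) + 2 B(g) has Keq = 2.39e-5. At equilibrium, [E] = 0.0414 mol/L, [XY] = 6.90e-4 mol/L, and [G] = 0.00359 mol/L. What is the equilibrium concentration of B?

[B] = 0.0489 mol/L

(D₂ is a pure liquid — omitted from Keq.)
At equilibrium, Keq = [E]³·[G]³·[B]² / [XY]³ = 2.39e-5.
(0.0414)³·(0.00359)³·([B])² / (6.90e-4)³ = 2.39e-5
[B]² = 0.00239 ⇒ [B] = 0.0489 mol/L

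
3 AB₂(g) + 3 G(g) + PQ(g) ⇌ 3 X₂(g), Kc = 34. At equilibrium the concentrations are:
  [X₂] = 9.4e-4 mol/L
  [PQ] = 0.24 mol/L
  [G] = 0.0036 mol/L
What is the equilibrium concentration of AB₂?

[AB₂] = 0.13 mol/L

At equilibrium, Kc = [X₂]³ / ([AB₂]³·[G]³·[PQ]) = 34.
(9.4e-4)³ / (([AB₂])³·(0.0036)³·(0.24)) = 34
[AB₂]³ = 0.00218 ⇒ [AB₂] = 0.13 mol/L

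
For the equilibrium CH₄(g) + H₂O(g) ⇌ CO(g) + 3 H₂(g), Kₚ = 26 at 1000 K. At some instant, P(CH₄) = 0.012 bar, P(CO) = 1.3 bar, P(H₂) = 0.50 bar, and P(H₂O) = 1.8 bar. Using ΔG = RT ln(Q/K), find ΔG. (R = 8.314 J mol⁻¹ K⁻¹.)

Qₚ = P(CO)·P(H₂)³ / (P(CH₄)·P(H₂O)) = (1.3)·(0.50)³ / ((0.012)·(1.8)) = 7.52
ΔG = RT ln(Qₚ/Kₚ) = (8.314 J mol⁻¹ K⁻¹)(1000 K) × ln(7.52/26)
   = (8.314 kJ/mol)(-1.241) = -10.3 kJ/mol
ΔG < 0, so the forward reaction is spontaneous (proceeds forward).

ΔG = -10.3 kJ/mol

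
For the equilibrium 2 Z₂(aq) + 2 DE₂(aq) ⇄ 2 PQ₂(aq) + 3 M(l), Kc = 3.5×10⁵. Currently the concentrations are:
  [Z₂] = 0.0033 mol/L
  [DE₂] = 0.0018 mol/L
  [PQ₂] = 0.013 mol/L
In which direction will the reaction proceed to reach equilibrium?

in the reverse direction

(M is a pure liquid — omitted from Qc.)
Qc = [PQ₂]² / ([Z₂]²·[DE₂]²) = (0.013)² / ((0.0033)²·(0.0018)²) = 4.8×10⁶
Qc = 4.8×10⁶ > Kc = 3.5×10⁵, so the reverse reaction proceeds.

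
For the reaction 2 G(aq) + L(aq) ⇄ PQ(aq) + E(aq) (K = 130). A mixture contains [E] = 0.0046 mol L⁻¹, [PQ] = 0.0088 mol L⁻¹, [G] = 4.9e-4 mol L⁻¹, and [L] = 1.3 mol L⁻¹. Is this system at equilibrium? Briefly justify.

yes, at equilibrium

Q = [PQ]·[E] / ([G]²·[L]) = (0.0088)·(0.0046) / ((4.9e-4)²·(1.3)) = 130
Q = 130 = K; the system is at equilibrium.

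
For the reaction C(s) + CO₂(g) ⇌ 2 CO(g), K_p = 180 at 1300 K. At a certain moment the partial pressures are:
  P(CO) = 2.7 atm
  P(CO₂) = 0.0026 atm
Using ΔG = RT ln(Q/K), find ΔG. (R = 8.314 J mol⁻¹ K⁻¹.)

(C is a pure solid — omitted from Q_p.)
Q_p = P(CO)² / P(CO₂) = (2.7)² / (0.0026) = 2800
ΔG = RT ln(Q_p/K_p) = (8.314 J mol⁻¹ K⁻¹)(1300 K) × ln(2800/180)
   = (10.81 kJ/mol)(2.744) = 29.7 kJ/mol
ΔG > 0, so the forward reaction is non-spontaneous (proceeds in reverse).

ΔG = 29.7 kJ/mol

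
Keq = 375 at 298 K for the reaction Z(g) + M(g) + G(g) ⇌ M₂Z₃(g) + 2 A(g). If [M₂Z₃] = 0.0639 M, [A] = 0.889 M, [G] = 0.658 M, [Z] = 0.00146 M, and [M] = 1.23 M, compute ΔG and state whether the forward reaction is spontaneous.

Q = [M₂Z₃]·[A]² / ([Z]·[M]·[G]) = (0.0639)·(0.889)² / ((0.00146)·(1.23)·(0.658)) = 42.7
ΔG = RT ln(Q/Keq) = (8.314 J mol⁻¹ K⁻¹)(298 K) × ln(42.7/375)
   = (2.478 kJ/mol)(-2.173) = -5.38 kJ/mol
ΔG < 0, so the forward reaction is spontaneous (proceeds forward).

ΔG = -5.38 kJ/mol; the forward reaction is spontaneous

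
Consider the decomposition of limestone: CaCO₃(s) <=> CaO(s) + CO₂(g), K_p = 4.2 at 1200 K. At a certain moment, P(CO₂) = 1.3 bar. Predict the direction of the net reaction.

(CaCO₃, CaO are pure solids — omitted from Q_p.)
Q_p = P(CO₂) = 1.3
Q_p = 1.3 < K_p = 4.2, so the forward reaction proceeds.

to the right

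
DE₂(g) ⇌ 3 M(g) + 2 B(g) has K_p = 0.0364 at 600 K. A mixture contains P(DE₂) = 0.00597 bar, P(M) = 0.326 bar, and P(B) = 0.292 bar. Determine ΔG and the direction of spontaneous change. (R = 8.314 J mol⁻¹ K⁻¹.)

ΔG = 13.0 kJ/mol; the forward reaction is non-spontaneous

Q_p = P(M)³·P(B)² / P(DE₂) = (0.326)³·(0.292)² / (0.00597) = 0.495
ΔG = RT ln(Q_p/K_p) = (8.314 J mol⁻¹ K⁻¹)(600 K) × ln(0.495/0.0364)
   = (4.988 kJ/mol)(2.610) = 13.0 kJ/mol
ΔG > 0, so the forward reaction is non-spontaneous (proceeds in reverse).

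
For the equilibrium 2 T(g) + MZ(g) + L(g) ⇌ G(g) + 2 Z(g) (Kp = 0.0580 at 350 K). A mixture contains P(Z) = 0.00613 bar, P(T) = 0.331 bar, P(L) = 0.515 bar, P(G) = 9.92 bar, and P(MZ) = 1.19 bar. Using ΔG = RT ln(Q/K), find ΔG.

ΔG = -6.83 kJ/mol

Qp = P(G)·P(Z)² / (P(T)²·P(MZ)·P(L)) = (9.92)·(0.00613)² / ((0.331)²·(1.19)·(0.515)) = 0.00555
ΔG = RT ln(Qp/Kp) = (8.314 J mol⁻¹ K⁻¹)(350 K) × ln(0.00555/0.0580)
   = (2.910 kJ/mol)(-2.347) = -6.83 kJ/mol
ΔG < 0, so the forward reaction is spontaneous (proceeds forward).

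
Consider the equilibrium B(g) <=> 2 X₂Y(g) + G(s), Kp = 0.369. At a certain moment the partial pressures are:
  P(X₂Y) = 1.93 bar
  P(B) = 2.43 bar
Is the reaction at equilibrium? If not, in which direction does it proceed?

(G is a pure solid — omitted from Qp.)
Qp = P(X₂Y)² / P(B) = (1.93)² / (2.43) = 1.53
Qp = 1.53 > Kp = 0.369, so the reverse reaction proceeds.

to the left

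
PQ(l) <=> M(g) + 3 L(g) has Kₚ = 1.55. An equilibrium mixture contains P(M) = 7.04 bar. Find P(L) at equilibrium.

(PQ is a pure liquid — omitted from Kₚ.)
At equilibrium, Kₚ = P(M)·P(L)³ = 1.55.
(7.04)·(P(L))³ = 1.55
P(L)³ = 0.220 ⇒ P(L) = 0.604 bar

P(L) = 0.604 bar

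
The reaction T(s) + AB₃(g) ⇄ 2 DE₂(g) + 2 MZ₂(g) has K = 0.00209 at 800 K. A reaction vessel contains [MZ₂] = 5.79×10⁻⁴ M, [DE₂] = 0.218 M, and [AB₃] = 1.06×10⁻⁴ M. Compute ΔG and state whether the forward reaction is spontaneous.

ΔG = -17.5 kJ/mol; the forward reaction is spontaneous

(T is a pure solid — omitted from Q.)
Q = [DE₂]²·[MZ₂]² / [AB₃] = (0.218)²·(5.79×10⁻⁴)² / (1.06×10⁻⁴) = 1.50×10⁻⁴
ΔG = RT ln(Q/K) = (8.314 J mol⁻¹ K⁻¹)(800 K) × ln(1.50×10⁻⁴/0.00209)
   = (6.651 kJ/mol)(-2.634) = -17.5 kJ/mol
ΔG < 0, so the forward reaction is spontaneous (proceeds forward).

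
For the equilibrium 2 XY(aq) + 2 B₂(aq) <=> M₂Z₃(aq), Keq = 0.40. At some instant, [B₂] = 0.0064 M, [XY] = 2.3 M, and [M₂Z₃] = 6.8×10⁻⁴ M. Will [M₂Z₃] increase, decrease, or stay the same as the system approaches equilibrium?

Q = [M₂Z₃] / ([XY]²·[B₂]²) = (6.8×10⁻⁴) / ((2.3)²·(0.0064)²) = 3.1
Q = 3.1 > Keq = 0.40: net reverse reaction.
M₂Z₃ is a product, so it decreases.

decrease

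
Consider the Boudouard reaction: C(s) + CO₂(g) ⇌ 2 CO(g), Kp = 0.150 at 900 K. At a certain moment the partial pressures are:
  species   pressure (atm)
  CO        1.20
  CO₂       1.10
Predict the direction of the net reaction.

reverse (toward reactants)

(C is a pure solid — omitted from Qp.)
Qp = P(CO)² / P(CO₂) = (1.20)² / (1.10) = 1.31
Qp = 1.31 > Kp = 0.150, so the reverse reaction proceeds.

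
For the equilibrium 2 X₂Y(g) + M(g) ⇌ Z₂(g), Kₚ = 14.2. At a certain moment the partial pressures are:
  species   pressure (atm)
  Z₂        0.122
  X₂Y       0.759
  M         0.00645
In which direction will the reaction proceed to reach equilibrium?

in the reverse direction

Qₚ = P(Z₂) / (P(X₂Y)²·P(M)) = (0.122) / ((0.759)²·(0.00645)) = 32.8
Qₚ = 32.8 > Kₚ = 14.2, so the reverse reaction proceeds.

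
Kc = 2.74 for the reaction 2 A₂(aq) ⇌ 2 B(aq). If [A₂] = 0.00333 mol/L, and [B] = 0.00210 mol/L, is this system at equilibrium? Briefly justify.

no; Q < K, reaction proceeds forward

Qc = [B]² / [A₂]² = (0.00210)² / (0.00333)² = 0.398
Qc = 0.398 < Kc = 2.74: net forward reaction.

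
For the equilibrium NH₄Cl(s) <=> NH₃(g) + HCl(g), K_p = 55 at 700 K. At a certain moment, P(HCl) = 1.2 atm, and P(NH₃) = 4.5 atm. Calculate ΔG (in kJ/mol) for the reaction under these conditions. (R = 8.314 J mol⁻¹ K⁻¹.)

ΔG = -13.5 kJ/mol

(NH₄Cl is a pure solid — omitted from Q_p.)
Q_p = P(NH₃)·P(HCl) = (4.5)·(1.2) = 5.40
ΔG = RT ln(Q_p/K_p) = (8.314 J mol⁻¹ K⁻¹)(700 K) × ln(5.40/55)
   = (5.820 kJ/mol)(-2.321) = -13.5 kJ/mol
ΔG < 0, so the forward reaction is spontaneous (proceeds forward).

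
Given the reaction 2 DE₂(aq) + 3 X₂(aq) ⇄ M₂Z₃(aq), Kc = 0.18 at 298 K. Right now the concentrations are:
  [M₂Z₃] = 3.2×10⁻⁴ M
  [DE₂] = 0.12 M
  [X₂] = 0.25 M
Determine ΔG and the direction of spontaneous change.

ΔG = 5.12 kJ/mol; the forward reaction is non-spontaneous

Qc = [M₂Z₃] / ([DE₂]²·[X₂]³) = (3.2×10⁻⁴) / ((0.12)²·(0.25)³) = 1.42
ΔG = RT ln(Qc/Kc) = (8.314 J mol⁻¹ K⁻¹)(298 K) × ln(1.42/0.18)
   = (2.478 kJ/mol)(2.065) = 5.12 kJ/mol
ΔG > 0, so the forward reaction is non-spontaneous (proceeds in reverse).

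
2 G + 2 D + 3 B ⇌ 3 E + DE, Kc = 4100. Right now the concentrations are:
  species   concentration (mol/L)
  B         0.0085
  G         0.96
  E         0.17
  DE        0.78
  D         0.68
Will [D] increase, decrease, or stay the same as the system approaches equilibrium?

Qc = [E]³·[DE] / ([G]²·[D]²·[B]³) = (0.17)³·(0.78) / ((0.96)²·(0.68)²·(0.0085)³) = 15000
Qc = 15000 > Kc = 4100: net reverse reaction.
D is a reactant, so it increases.

increase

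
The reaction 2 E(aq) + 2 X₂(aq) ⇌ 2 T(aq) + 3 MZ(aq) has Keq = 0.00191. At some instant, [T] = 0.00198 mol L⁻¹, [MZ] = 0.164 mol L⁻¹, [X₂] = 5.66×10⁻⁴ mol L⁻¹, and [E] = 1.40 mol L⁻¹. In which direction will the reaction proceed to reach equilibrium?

toward reactants

Q = [T]²·[MZ]³ / ([E]²·[X₂]²) = (0.00198)²·(0.164)³ / ((1.40)²·(5.66×10⁻⁴)²) = 0.0275
Q = 0.0275 > Keq = 0.00191, so the reverse reaction proceeds.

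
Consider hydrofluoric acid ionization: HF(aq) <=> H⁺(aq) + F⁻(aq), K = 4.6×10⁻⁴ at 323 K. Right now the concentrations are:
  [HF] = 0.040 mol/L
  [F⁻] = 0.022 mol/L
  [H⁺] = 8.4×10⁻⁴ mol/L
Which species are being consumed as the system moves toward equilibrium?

Q = [H⁺]·[F⁻] / [HF] = (8.4×10⁻⁴)·(0.022) / (0.040) = 4.6×10⁻⁴
Q = 4.6×10⁻⁴ = K; the system is at equilibrium.

none (at equilibrium)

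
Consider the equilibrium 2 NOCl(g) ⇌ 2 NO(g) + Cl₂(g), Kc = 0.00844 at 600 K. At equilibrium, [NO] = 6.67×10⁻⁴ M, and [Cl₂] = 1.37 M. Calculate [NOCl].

At equilibrium, Kc = [NO]²·[Cl₂] / [NOCl]² = 0.00844.
(6.67×10⁻⁴)²·(1.37) / ([NOCl])² = 0.00844
[NOCl]² = 7.22×10⁻⁵ ⇒ [NOCl] = 0.00850 M

[NOCl] = 0.00850 M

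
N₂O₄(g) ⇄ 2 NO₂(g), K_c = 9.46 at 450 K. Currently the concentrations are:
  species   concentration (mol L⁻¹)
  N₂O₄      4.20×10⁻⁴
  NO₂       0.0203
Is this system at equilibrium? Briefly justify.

Q_c = [NO₂]² / [N₂O₄] = (0.0203)² / (4.20×10⁻⁴) = 0.981
Q_c = 0.981 < K_c = 9.46: net forward reaction.

no; Q < K, reaction proceeds forward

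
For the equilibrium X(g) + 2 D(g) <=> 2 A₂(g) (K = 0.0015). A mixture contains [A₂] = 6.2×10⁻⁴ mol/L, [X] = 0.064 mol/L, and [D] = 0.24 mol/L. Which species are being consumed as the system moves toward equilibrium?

Q = [A₂]² / ([X]·[D]²) = (6.2×10⁻⁴)² / ((0.064)·(0.24)²) = 1.0×10⁻⁴
Q = 1.0×10⁻⁴ < K = 0.0015: net forward reaction.

X, D (reactants)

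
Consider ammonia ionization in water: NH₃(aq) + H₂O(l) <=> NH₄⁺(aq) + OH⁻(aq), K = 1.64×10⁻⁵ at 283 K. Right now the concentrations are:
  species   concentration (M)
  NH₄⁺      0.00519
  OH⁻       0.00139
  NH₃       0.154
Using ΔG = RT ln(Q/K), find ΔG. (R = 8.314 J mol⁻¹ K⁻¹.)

ΔG = 2.47 kJ/mol

(H₂O is a pure liquid — omitted from Q.)
Q = [NH₄⁺]·[OH⁻] / [NH₃] = (0.00519)·(0.00139) / (0.154) = 4.68×10⁻⁵
ΔG = RT ln(Q/K) = (8.314 J mol⁻¹ K⁻¹)(283 K) × ln(4.68×10⁻⁵/1.64×10⁻⁵)
   = (2.353 kJ/mol)(1.049) = 2.47 kJ/mol
ΔG > 0, so the forward reaction is non-spontaneous (proceeds in reverse).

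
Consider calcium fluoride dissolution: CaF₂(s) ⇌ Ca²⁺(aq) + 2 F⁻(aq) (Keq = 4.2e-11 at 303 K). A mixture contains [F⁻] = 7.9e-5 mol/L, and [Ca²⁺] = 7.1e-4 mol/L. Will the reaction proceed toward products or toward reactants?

forward (toward products)

(CaF₂ is a pure solid — omitted from Q.)
Q = [Ca²⁺]·[F⁻]² = (7.1e-4)·(7.9e-5)² = 4.4e-12
Q = 4.4e-12 < Keq = 4.2e-11, so the forward reaction proceeds.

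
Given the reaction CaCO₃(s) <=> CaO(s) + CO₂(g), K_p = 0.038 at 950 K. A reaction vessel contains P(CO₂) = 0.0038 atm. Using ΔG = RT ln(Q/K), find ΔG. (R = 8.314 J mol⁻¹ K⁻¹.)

(CaCO₃, CaO are pure solids — omitted from Q_p.)
Q_p = P(CO₂) = 0.00380
ΔG = RT ln(Q_p/K_p) = (8.314 J mol⁻¹ K⁻¹)(950 K) × ln(0.00380/0.038)
   = (7.898 kJ/mol)(-2.303) = -18.2 kJ/mol
ΔG < 0, so the forward reaction is spontaneous (proceeds forward).

ΔG = -18.2 kJ/mol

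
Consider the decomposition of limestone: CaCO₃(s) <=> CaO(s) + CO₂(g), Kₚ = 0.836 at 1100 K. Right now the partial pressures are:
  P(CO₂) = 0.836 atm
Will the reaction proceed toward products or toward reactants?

no net change (already at equilibrium)

(CaCO₃, CaO are pure solids — omitted from Qₚ.)
Qₚ = P(CO₂) = 0.836
Qₚ = 0.836 = Kₚ, so the system is already at equilibrium.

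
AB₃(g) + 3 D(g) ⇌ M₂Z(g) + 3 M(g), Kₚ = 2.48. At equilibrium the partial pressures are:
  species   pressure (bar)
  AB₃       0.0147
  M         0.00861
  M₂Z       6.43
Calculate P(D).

At equilibrium, Kₚ = P(M₂Z)·P(M)³ / (P(AB₃)·P(D)³) = 2.48.
(6.43)·(0.00861)³ / ((0.0147)·(P(D))³) = 2.48
P(D)³ = 1.13e-4 ⇒ P(D) = 0.0483 bar

P(D) = 0.0483 bar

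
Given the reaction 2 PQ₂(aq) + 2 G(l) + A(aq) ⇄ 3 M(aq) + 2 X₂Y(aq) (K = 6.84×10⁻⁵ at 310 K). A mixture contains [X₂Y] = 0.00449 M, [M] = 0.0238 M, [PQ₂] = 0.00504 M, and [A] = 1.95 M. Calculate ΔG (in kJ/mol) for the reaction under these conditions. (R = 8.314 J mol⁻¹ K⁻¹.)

ΔG = -6.50 kJ/mol

(G is a pure liquid — omitted from Q.)
Q = [M]³·[X₂Y]² / ([PQ₂]²·[A]) = (0.0238)³·(0.00449)² / ((0.00504)²·(1.95)) = 5.49×10⁻⁶
ΔG = RT ln(Q/K) = (8.314 J mol⁻¹ K⁻¹)(310 K) × ln(5.49×10⁻⁶/6.84×10⁻⁵)
   = (2.577 kJ/mol)(-2.522) = -6.50 kJ/mol
ΔG < 0, so the forward reaction is spontaneous (proceeds forward).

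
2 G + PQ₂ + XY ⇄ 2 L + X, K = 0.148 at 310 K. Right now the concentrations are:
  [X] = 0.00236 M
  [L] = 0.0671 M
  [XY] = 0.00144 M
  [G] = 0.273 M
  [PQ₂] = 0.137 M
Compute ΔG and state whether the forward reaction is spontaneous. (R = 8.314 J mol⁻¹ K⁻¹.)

Q = [L]²·[X] / ([G]²·[PQ₂]·[XY]) = (0.0671)²·(0.00236) / ((0.273)²·(0.137)·(0.00144)) = 0.723
ΔG = RT ln(Q/K) = (8.314 J mol⁻¹ K⁻¹)(310 K) × ln(0.723/0.148)
   = (2.577 kJ/mol)(1.586) = 4.09 kJ/mol
ΔG > 0, so the forward reaction is non-spontaneous (proceeds in reverse).

ΔG = 4.09 kJ/mol; the forward reaction is non-spontaneous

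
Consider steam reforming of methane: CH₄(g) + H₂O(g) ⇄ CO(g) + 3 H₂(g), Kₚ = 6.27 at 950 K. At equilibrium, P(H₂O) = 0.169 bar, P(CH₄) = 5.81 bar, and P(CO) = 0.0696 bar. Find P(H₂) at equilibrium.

At equilibrium, Kₚ = P(CO)·P(H₂)³ / (P(CH₄)·P(H₂O)) = 6.27.
(0.0696)·(P(H₂))³ / ((5.81)·(0.169)) = 6.27
P(H₂)³ = 88.5 ⇒ P(H₂) = 4.46 bar

P(H₂) = 4.46 bar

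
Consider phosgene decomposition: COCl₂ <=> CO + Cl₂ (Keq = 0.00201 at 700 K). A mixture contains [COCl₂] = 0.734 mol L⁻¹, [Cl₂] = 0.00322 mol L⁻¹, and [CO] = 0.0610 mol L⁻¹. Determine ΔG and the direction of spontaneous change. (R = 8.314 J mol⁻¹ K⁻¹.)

Q = [CO]·[Cl₂] / [COCl₂] = (0.0610)·(0.00322) / (0.734) = 2.68×10⁻⁴
ΔG = RT ln(Q/Keq) = (8.314 J mol⁻¹ K⁻¹)(700 K) × ln(2.68×10⁻⁴/0.00201)
   = (5.820 kJ/mol)(-2.015) = -11.7 kJ/mol
ΔG < 0, so the forward reaction is spontaneous (proceeds forward).

ΔG = -11.7 kJ/mol; the forward reaction is spontaneous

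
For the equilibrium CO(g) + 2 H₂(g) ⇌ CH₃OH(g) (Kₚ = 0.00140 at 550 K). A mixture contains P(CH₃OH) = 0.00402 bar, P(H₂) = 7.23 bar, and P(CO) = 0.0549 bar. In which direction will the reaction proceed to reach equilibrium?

neither direction; the system is at equilibrium

Qₚ = P(CH₃OH) / (P(CO)·P(H₂)²) = (0.00402) / ((0.0549)·(7.23)²) = 0.00140
Qₚ = 0.00140 = Kₚ, so the system is already at equilibrium.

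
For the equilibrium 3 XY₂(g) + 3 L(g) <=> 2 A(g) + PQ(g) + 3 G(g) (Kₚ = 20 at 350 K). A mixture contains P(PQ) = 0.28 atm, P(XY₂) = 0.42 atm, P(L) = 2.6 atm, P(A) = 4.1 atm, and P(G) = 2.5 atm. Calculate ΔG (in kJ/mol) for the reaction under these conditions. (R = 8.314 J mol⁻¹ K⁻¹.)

ΔG = 3.02 kJ/mol

Qₚ = P(A)²·P(PQ)·P(G)³ / (P(XY₂)³·P(L)³) = (4.1)²·(0.28)·(2.5)³ / ((0.42)³·(2.6)³) = 56.5
ΔG = RT ln(Qₚ/Kₚ) = (8.314 J mol⁻¹ K⁻¹)(350 K) × ln(56.5/20)
   = (2.910 kJ/mol)(1.039) = 3.02 kJ/mol
ΔG > 0, so the forward reaction is non-spontaneous (proceeds in reverse).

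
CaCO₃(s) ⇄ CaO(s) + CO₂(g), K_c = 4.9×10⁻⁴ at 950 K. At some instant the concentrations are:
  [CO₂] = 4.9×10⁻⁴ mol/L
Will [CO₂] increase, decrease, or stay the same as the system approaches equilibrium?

stay the same

(CaCO₃, CaO are pure solids — omitted from Q_c.)
Q_c = [CO₂] = 4.9×10⁻⁴
Q_c = 4.9×10⁻⁴ = K_c; the system is at equilibrium.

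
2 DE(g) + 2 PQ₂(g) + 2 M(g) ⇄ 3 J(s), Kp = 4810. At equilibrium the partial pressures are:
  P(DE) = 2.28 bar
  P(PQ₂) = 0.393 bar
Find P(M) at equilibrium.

(J is a pure solid — omitted from Kp.)
At equilibrium, Kp = 1 / (P(DE)²·P(PQ₂)²·P(M)²) = 4810.
1 / ((2.28)²·(0.393)²·(P(M))²) = 4810
P(M)² = 2.59e-4 ⇒ P(M) = 0.0161 bar

P(M) = 0.0161 bar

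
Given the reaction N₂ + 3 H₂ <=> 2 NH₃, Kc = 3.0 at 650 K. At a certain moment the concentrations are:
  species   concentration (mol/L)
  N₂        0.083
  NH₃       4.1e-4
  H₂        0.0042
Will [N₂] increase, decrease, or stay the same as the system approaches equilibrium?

increase

Qc = [NH₃]² / ([N₂]·[H₂]³) = (4.1e-4)² / ((0.083)·(0.0042)³) = 27
Qc = 27 > Kc = 3.0: net reverse reaction.
N₂ is a reactant, so it increases.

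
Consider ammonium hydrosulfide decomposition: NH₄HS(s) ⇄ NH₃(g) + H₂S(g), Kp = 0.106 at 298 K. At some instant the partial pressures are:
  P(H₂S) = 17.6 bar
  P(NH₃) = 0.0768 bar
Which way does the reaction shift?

in the reverse direction

(NH₄HS is a pure solid — omitted from Qp.)
Qp = P(NH₃)·P(H₂S) = (0.0768)·(17.6) = 1.35
Qp = 1.35 > Kp = 0.106, so the reverse reaction proceeds.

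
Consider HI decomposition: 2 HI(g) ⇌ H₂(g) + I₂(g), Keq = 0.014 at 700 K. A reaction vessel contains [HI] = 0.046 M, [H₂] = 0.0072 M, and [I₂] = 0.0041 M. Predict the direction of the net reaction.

no net change (already at equilibrium)

Q = [H₂]·[I₂] / [HI]² = (0.0072)·(0.0041) / (0.046)² = 0.014
Q = 0.014 = Keq, so the system is already at equilibrium.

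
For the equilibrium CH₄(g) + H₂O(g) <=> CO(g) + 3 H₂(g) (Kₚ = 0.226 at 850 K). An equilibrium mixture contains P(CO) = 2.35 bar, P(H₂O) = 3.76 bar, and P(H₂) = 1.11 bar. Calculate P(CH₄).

P(CH₄) = 3.78 bar

At equilibrium, Kₚ = P(CO)·P(H₂)³ / (P(CH₄)·P(H₂O)) = 0.226.
(2.35)·(1.11)³ / ((P(CH₄))·(3.76)) = 0.226
P(CH₄) = 3.78 bar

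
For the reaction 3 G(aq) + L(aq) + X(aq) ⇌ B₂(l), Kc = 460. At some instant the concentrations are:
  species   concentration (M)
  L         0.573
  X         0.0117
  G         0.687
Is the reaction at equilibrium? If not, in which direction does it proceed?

(B₂ is a pure liquid — omitted from Qc.)
Qc = 1 / ([G]³·[L]·[X]) = 1 / ((0.687)³·(0.573)·(0.0117)) = 460
Qc = 460 = Kc, so the system is already at equilibrium.

neither direction; the system is at equilibrium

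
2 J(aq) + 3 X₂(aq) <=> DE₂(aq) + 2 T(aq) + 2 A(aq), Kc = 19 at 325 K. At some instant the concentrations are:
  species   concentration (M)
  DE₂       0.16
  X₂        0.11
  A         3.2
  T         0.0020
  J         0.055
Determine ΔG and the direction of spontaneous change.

Qc = [DE₂]·[T]²·[A]² / ([J]²·[X₂]³) = (0.16)·(0.0020)²·(3.2)² / ((0.055)²·(0.11)³) = 1.63
ΔG = RT ln(Qc/Kc) = (8.314 J mol⁻¹ K⁻¹)(325 K) × ln(1.63/19)
   = (2.702 kJ/mol)(-2.456) = -6.64 kJ/mol
ΔG < 0, so the forward reaction is spontaneous (proceeds forward).

ΔG = -6.64 kJ/mol; the forward reaction is spontaneous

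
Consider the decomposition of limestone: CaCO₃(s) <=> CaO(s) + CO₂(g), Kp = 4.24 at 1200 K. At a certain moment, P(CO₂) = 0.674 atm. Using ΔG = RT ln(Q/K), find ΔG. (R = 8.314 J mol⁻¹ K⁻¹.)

ΔG = -18.3 kJ/mol

(CaCO₃, CaO are pure solids — omitted from Qp.)
Qp = P(CO₂) = 0.674
ΔG = RT ln(Qp/Kp) = (8.314 J mol⁻¹ K⁻¹)(1200 K) × ln(0.674/4.24)
   = (9.977 kJ/mol)(-1.839) = -18.3 kJ/mol
ΔG < 0, so the forward reaction is spontaneous (proceeds forward).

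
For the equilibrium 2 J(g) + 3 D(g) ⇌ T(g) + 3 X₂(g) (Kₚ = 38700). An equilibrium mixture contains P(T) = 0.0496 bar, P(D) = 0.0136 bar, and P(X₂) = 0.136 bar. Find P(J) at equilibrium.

P(J) = 0.0358 bar

At equilibrium, Kₚ = P(T)·P(X₂)³ / (P(J)²·P(D)³) = 38700.
(0.0496)·(0.136)³ / ((P(J))²·(0.0136)³) = 38700
P(J)² = 0.00128 ⇒ P(J) = 0.0358 bar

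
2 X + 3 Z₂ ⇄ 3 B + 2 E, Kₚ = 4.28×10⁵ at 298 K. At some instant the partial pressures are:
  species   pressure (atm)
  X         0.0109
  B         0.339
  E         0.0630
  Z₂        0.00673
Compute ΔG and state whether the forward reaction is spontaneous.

ΔG = 5.70 kJ/mol; the forward reaction is non-spontaneous

Qₚ = P(B)³·P(E)² / (P(X)²·P(Z₂)³) = (0.339)³·(0.0630)² / ((0.0109)²·(0.00673)³) = 4.27×10⁶
ΔG = RT ln(Qₚ/Kₚ) = (8.314 J mol⁻¹ K⁻¹)(298 K) × ln(4.27×10⁶/4.28×10⁵)
   = (2.478 kJ/mol)(2.300) = 5.70 kJ/mol
ΔG > 0, so the forward reaction is non-spontaneous (proceeds in reverse).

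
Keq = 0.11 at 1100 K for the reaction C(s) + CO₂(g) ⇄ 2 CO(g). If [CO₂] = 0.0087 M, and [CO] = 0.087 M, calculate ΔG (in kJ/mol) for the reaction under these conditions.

ΔG = 18.9 kJ/mol

(C is a pure solid — omitted from Q.)
Q = [CO]² / [CO₂] = (0.087)² / (0.0087) = 0.870
ΔG = RT ln(Q/Keq) = (8.314 J mol⁻¹ K⁻¹)(1100 K) × ln(0.870/0.11)
   = (9.145 kJ/mol)(2.068) = 18.9 kJ/mol
ΔG > 0, so the forward reaction is non-spontaneous (proceeds in reverse).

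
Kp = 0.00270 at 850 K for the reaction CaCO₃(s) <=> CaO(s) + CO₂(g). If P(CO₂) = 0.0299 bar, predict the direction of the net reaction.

(CaCO₃, CaO are pure solids — omitted from Qp.)
Qp = P(CO₂) = 0.0299
Qp = 0.0299 > Kp = 0.00270, so the reverse reaction proceeds.

toward reactants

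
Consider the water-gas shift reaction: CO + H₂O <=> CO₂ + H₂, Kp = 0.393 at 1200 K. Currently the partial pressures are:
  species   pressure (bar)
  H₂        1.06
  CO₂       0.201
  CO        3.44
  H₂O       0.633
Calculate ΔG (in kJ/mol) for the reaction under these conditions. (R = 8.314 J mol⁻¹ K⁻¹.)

ΔG = -13.9 kJ/mol

Qp = P(CO₂)·P(H₂) / (P(CO)·P(H₂O)) = (0.201)·(1.06) / ((3.44)·(0.633)) = 0.0978
ΔG = RT ln(Qp/Kp) = (8.314 J mol⁻¹ K⁻¹)(1200 K) × ln(0.0978/0.393)
   = (9.977 kJ/mol)(-1.391) = -13.9 kJ/mol
ΔG < 0, so the forward reaction is spontaneous (proceeds forward).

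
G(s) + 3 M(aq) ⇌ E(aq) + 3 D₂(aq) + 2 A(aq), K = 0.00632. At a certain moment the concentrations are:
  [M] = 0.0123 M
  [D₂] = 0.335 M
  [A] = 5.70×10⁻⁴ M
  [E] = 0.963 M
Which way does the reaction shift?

at equilibrium

(G is a pure solid — omitted from Q.)
Q = [E]·[D₂]³·[A]² / [M]³ = (0.963)·(0.335)³·(5.70×10⁻⁴)² / (0.0123)³ = 0.00632
Q = 0.00632 = K, so the system is already at equilibrium.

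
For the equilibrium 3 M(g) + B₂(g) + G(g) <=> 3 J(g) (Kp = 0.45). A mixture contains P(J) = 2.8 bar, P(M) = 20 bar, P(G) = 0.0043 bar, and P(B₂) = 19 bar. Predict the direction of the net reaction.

Qp = P(J)³ / (P(M)³·P(B₂)·P(G)) = (2.8)³ / ((20)³·(19)·(0.0043)) = 0.034
Qp = 0.034 < Kp = 0.45, so the forward reaction proceeds.

to the right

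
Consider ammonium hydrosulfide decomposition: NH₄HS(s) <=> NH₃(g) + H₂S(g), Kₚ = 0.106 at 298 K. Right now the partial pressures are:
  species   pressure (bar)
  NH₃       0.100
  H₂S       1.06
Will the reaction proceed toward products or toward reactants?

neither direction; the system is at equilibrium

(NH₄HS is a pure solid — omitted from Qₚ.)
Qₚ = P(NH₃)·P(H₂S) = (0.100)·(1.06) = 0.106
Qₚ = 0.106 = Kₚ, so the system is already at equilibrium.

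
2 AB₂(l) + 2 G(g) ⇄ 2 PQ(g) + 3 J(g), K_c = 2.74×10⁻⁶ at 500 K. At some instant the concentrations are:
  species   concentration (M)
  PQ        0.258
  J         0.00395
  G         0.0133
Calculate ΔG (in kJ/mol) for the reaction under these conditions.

ΔG = 8.88 kJ/mol

(AB₂ is a pure liquid — omitted from Q_c.)
Q_c = [PQ]²·[J]³ / [G]² = (0.258)²·(0.00395)³ / (0.0133)² = 2.32×10⁻⁵
ΔG = RT ln(Q_c/K_c) = (8.314 J mol⁻¹ K⁻¹)(500 K) × ln(2.32×10⁻⁵/2.74×10⁻⁶)
   = (4.157 kJ/mol)(2.136) = 8.88 kJ/mol
ΔG > 0, so the forward reaction is non-spontaneous (proceeds in reverse).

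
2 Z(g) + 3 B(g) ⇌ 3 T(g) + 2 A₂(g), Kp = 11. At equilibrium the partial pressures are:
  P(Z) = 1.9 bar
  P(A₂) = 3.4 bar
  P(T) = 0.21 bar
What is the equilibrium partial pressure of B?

P(B) = 0.14 bar

At equilibrium, Kp = P(T)³·P(A₂)² / (P(Z)²·P(B)³) = 11.
(0.21)³·(3.4)² / ((1.9)²·(P(B))³) = 11
P(B)³ = 0.00270 ⇒ P(B) = 0.14 bar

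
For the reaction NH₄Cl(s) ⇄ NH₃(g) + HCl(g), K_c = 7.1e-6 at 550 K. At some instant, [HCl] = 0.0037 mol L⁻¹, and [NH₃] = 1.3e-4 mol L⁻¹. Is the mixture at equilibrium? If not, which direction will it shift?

(NH₄Cl is a pure solid — omitted from Q_c.)
Q_c = [NH₃]·[HCl] = (1.3e-4)·(0.0037) = 4.8e-7
Q_c = 4.8e-7 < K_c = 7.1e-6: net forward reaction.

no; Q < K, reaction proceeds forward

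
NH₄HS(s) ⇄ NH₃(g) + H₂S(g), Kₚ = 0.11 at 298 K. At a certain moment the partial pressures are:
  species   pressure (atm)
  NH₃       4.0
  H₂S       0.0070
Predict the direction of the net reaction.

(NH₄HS is a pure solid — omitted from Qₚ.)
Qₚ = P(NH₃)·P(H₂S) = (4.0)·(0.0070) = 0.028
Qₚ = 0.028 < Kₚ = 0.11, so the forward reaction proceeds.

in the forward direction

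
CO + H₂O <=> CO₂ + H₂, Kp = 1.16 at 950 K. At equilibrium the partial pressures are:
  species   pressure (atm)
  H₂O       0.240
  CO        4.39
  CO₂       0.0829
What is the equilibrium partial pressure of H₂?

P(H₂) = 14.7 atm

At equilibrium, Kp = P(CO₂)·P(H₂) / (P(CO)·P(H₂O)) = 1.16.
(0.0829)·(P(H₂)) / ((4.39)·(0.240)) = 1.16
P(H₂) = 14.7 atm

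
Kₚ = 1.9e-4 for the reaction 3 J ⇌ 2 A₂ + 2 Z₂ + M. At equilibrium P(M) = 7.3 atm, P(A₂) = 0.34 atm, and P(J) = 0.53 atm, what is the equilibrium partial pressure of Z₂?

P(Z₂) = 0.0058 atm

At equilibrium, Kₚ = P(A₂)²·P(Z₂)²·P(M) / P(J)³ = 1.9e-4.
(0.34)²·(P(Z₂))²·(7.3) / (0.53)³ = 1.9e-4
P(Z₂)² = 3.35e-5 ⇒ P(Z₂) = 0.0058 atm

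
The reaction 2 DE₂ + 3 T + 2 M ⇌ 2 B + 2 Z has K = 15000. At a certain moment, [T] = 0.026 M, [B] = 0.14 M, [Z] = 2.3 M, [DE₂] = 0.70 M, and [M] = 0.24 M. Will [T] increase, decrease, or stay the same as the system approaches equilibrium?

Q = [B]²·[Z]² / ([DE₂]²·[T]³·[M]²) = (0.14)²·(2.3)² / ((0.70)²·(0.026)³·(0.24)²) = 2.1e5
Q = 2.1e5 > K = 15000: net reverse reaction.
T is a reactant, so it increases.

increase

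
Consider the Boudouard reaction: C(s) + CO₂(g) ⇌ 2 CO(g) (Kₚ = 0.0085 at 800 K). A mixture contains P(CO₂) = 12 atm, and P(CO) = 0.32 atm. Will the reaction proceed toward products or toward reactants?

no net change (already at equilibrium)

(C is a pure solid — omitted from Qₚ.)
Qₚ = P(CO)² / P(CO₂) = (0.32)² / (12) = 0.0085
Qₚ = 0.0085 = Kₚ, so the system is already at equilibrium.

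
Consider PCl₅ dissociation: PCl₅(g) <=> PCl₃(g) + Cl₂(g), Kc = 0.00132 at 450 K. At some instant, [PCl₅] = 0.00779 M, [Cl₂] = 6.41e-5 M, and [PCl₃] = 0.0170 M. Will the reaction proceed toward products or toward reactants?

Qc = [PCl₃]·[Cl₂] / [PCl₅] = (0.0170)·(6.41e-5) / (0.00779) = 1.40e-4
Qc = 1.40e-4 < Kc = 0.00132, so the forward reaction proceeds.

toward products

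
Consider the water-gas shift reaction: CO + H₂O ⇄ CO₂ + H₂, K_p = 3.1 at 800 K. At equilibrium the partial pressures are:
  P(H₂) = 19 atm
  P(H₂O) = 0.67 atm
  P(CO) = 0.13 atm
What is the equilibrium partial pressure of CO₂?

P(CO₂) = 0.014 atm

At equilibrium, K_p = P(CO₂)·P(H₂) / (P(CO)·P(H₂O)) = 3.1.
(P(CO₂))·(19) / ((0.13)·(0.67)) = 3.1
P(CO₂) = 0.0142 = 0.014 atm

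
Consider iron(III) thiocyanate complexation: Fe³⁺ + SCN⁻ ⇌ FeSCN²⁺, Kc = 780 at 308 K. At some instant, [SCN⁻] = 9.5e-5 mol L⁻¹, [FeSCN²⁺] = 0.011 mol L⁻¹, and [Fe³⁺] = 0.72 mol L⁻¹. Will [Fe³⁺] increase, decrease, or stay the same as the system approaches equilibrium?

Qc = [FeSCN²⁺] / ([Fe³⁺]·[SCN⁻]) = (0.011) / ((0.72)·(9.5e-5)) = 160
Qc = 160 < Kc = 780: net forward reaction.
Fe³⁺ is a reactant, so it decreases.

decrease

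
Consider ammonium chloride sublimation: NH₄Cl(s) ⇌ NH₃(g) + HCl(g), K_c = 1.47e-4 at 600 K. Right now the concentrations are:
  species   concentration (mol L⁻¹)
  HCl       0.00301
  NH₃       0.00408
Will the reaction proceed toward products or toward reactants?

toward products

(NH₄Cl is a pure solid — omitted from Q_c.)
Q_c = [NH₃]·[HCl] = (0.00408)·(0.00301) = 1.23e-5
Q_c = 1.23e-5 < K_c = 1.47e-4, so the forward reaction proceeds.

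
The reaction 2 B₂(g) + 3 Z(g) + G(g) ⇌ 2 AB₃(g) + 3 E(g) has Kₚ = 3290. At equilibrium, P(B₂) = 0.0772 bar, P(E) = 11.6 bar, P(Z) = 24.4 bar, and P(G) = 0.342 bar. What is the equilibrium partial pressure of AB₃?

At equilibrium, Kₚ = P(AB₃)²·P(E)³ / (P(B₂)²·P(Z)³·P(G)) = 3290.
(P(AB₃))²·(11.6)³ / ((0.0772)²·(24.4)³·(0.342)) = 3290
P(AB₃)² = 62.4 ⇒ P(AB₃) = 7.90 bar

P(AB₃) = 7.90 bar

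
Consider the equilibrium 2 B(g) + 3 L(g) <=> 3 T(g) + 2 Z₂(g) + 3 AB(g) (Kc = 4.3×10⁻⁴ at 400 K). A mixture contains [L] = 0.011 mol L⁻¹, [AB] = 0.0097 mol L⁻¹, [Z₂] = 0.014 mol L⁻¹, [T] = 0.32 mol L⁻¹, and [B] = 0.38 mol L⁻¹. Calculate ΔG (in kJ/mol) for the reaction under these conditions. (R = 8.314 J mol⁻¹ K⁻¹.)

Qc = [T]³·[Z₂]²·[AB]³ / ([B]²·[L]³) = (0.32)³·(0.014)²·(0.0097)³ / ((0.38)²·(0.011)³) = 3.05×10⁻⁵
ΔG = RT ln(Qc/Kc) = (8.314 J mol⁻¹ K⁻¹)(400 K) × ln(3.05×10⁻⁵/4.3×10⁻⁴)
   = (3.326 kJ/mol)(-2.646) = -8.80 kJ/mol
ΔG < 0, so the forward reaction is spontaneous (proceeds forward).

ΔG = -8.80 kJ/mol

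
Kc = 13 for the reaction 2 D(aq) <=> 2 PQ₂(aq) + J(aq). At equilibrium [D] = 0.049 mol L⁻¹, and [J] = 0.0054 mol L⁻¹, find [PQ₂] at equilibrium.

[PQ₂] = 2.4 mol L⁻¹

At equilibrium, Kc = [PQ₂]²·[J] / [D]² = 13.
([PQ₂])²·(0.0054) / (0.049)² = 13
[PQ₂]² = 5.78 ⇒ [PQ₂] = 2.4 mol L⁻¹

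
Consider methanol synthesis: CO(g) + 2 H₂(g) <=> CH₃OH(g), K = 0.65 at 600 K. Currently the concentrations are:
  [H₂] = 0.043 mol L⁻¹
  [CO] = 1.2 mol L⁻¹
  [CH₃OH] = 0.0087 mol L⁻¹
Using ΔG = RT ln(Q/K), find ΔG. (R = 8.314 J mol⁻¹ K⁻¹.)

Q = [CH₃OH] / ([CO]·[H₂]²) = (0.0087) / ((1.2)·(0.043)²) = 3.92
ΔG = RT ln(Q/K) = (8.314 J mol⁻¹ K⁻¹)(600 K) × ln(3.92/0.65)
   = (4.988 kJ/mol)(1.797) = 8.96 kJ/mol
ΔG > 0, so the forward reaction is non-spontaneous (proceeds in reverse).

ΔG = 8.96 kJ/mol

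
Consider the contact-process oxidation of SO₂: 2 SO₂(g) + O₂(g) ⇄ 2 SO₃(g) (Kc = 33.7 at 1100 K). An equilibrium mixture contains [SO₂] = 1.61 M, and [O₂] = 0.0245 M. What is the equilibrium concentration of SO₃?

At equilibrium, Kc = [SO₃]² / ([SO₂]²·[O₂]) = 33.7.
([SO₃])² / ((1.61)²·(0.0245)) = 33.7
[SO₃]² = 2.14 ⇒ [SO₃] = 1.46 M

[SO₃] = 1.46 M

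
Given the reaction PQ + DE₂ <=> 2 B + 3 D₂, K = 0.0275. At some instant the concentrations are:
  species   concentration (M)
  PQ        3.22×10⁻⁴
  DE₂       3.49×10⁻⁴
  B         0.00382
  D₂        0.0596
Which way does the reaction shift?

no net change (already at equilibrium)

Q = [B]²·[D₂]³ / ([PQ]·[DE₂]) = (0.00382)²·(0.0596)³ / ((3.22×10⁻⁴)·(3.49×10⁻⁴)) = 0.0275
Q = 0.0275 = K, so the system is already at equilibrium.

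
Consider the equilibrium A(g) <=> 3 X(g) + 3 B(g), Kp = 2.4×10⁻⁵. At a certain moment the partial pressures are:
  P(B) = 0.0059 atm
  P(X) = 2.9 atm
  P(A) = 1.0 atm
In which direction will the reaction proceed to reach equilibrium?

Qp = P(X)³·P(B)³ / P(A) = (2.9)³·(0.0059)³ / (1.0) = 5.0×10⁻⁶
Qp = 5.0×10⁻⁶ < Kp = 2.4×10⁻⁵, so the forward reaction proceeds.

forward (toward products)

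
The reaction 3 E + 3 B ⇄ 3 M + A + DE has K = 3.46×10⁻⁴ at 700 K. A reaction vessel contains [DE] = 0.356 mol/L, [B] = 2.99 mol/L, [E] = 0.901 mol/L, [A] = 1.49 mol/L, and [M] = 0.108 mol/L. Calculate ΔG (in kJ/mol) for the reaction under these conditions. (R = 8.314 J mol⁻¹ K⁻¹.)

Q = [M]³·[A]·[DE] / ([E]³·[B]³) = (0.108)³·(1.49)·(0.356) / ((0.901)³·(2.99)³) = 3.42×10⁻⁵
ΔG = RT ln(Q/K) = (8.314 J mol⁻¹ K⁻¹)(700 K) × ln(3.42×10⁻⁵/3.46×10⁻⁴)
   = (5.820 kJ/mol)(-2.314) = -13.5 kJ/mol
ΔG < 0, so the forward reaction is spontaneous (proceeds forward).

ΔG = -13.5 kJ/mol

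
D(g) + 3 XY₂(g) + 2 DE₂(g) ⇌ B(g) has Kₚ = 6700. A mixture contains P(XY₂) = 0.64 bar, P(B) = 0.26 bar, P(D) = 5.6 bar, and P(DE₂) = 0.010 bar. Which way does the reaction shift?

to the right

Qₚ = P(B) / (P(D)·P(XY₂)³·P(DE₂)²) = (0.26) / ((5.6)·(0.64)³·(0.010)²) = 1800
Qₚ = 1800 < Kₚ = 6700, so the forward reaction proceeds.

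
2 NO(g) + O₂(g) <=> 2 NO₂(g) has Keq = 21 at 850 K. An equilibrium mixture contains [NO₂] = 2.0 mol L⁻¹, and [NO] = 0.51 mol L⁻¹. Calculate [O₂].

At equilibrium, Keq = [NO₂]² / ([NO]²·[O₂]) = 21.
(2.0)² / ((0.51)²·([O₂])) = 21
[O₂] = 0.732 = 0.73 mol L⁻¹

[O₂] = 0.73 mol L⁻¹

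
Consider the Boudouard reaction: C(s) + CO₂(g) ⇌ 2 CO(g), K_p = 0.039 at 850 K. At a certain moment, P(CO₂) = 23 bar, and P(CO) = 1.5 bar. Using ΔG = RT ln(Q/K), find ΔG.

(C is a pure solid — omitted from Q_p.)
Q_p = P(CO)² / P(CO₂) = (1.5)² / (23) = 0.0978
ΔG = RT ln(Q_p/K_p) = (8.314 J mol⁻¹ K⁻¹)(850 K) × ln(0.0978/0.039)
   = (7.067 kJ/mol)(0.9194) = 6.50 kJ/mol
ΔG > 0, so the forward reaction is non-spontaneous (proceeds in reverse).

ΔG = 6.50 kJ/mol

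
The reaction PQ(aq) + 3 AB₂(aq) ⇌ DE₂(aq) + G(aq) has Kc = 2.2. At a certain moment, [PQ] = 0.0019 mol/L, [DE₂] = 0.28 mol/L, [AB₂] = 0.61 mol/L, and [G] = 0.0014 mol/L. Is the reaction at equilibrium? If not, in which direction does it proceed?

Qc = [DE₂]·[G] / ([PQ]·[AB₂]³) = (0.28)·(0.0014) / ((0.0019)·(0.61)³) = 0.91
Qc = 0.91 < Kc = 2.2, so the forward reaction proceeds.

in the forward direction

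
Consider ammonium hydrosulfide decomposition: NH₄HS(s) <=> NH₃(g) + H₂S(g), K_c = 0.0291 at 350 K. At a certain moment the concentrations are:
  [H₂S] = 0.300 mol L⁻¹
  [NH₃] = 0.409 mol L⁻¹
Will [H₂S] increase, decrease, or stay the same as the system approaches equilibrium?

(NH₄HS is a pure solid — omitted from Q_c.)
Q_c = [NH₃]·[H₂S] = (0.409)·(0.300) = 0.123
Q_c = 0.123 > K_c = 0.0291: net reverse reaction.
H₂S is a product, so it decreases.

decrease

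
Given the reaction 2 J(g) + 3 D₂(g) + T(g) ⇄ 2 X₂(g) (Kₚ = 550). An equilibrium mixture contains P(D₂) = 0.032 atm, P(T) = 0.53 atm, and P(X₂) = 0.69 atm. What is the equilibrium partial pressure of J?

At equilibrium, Kₚ = P(X₂)² / (P(J)²·P(D₂)³·P(T)) = 550.
(0.69)² / ((P(J))²·(0.032)³·(0.53)) = 550
P(J)² = 49.8 ⇒ P(J) = 7.1 atm

P(J) = 7.1 atm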